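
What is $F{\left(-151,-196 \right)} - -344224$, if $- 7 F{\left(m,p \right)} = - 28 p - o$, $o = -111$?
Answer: $\frac{2403969}{7} \approx 3.4342 \cdot 10^{5}$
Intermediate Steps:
$F{\left(m,p \right)} = - \frac{111}{7} + 4 p$ ($F{\left(m,p \right)} = - \frac{- 28 p - -111}{7} = - \frac{- 28 p + 111}{7} = - \frac{111 - 28 p}{7} = - \frac{111}{7} + 4 p$)
$F{\left(-151,-196 \right)} - -344224 = \left(- \frac{111}{7} + 4 \left(-196\right)\right) - -344224 = \left(- \frac{111}{7} - 784\right) + 344224 = - \frac{5599}{7} + 344224 = \frac{2403969}{7}$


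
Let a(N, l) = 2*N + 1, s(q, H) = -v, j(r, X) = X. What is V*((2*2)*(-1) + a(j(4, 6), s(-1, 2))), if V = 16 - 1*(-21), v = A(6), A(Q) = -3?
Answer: 333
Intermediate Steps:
v = -3
V = 37 (V = 16 + 21 = 37)
s(q, H) = 3 (s(q, H) = -1*(-3) = 3)
a(N, l) = 1 + 2*N
V*((2*2)*(-1) + a(j(4, 6), s(-1, 2))) = 37*((2*2)*(-1) + (1 + 2*6)) = 37*(4*(-1) + (1 + 12)) = 37*(-4 + 13) = 37*9 = 333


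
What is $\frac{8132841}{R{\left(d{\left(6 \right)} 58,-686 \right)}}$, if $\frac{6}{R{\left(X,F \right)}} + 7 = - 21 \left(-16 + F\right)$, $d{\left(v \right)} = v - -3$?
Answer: $\frac{39945804045}{2} \approx 1.9973 \cdot 10^{10}$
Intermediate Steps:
$d{\left(v \right)} = 3 + v$ ($d{\left(v \right)} = v + 3 = 3 + v$)
$R{\left(X,F \right)} = \frac{6}{329 - 21 F}$ ($R{\left(X,F \right)} = \frac{6}{-7 - 21 \left(-16 + F\right)} = \frac{6}{-7 - \left(-336 + 21 F\right)} = \frac{6}{329 - 21 F}$)
$\frac{8132841}{R{\left(d{\left(6 \right)} 58,-686 \right)}} = \frac{8132841}{\left(-6\right) \frac{1}{-329 + 21 \left(-686\right)}} = \frac{8132841}{\left(-6\right) \frac{1}{-329 - 14406}} = \frac{8132841}{\left(-6\right) \frac{1}{-14735}} = \frac{8132841}{\left(-6\right) \left(- \frac{1}{14735}\right)} = \frac{8132841}{\frac{6}{14735}} = 8132841 \cdot \frac{14735}{6} = \frac{39945804045}{2}$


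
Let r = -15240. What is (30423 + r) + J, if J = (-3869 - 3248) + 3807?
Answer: 11873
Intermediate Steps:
J = -3310 (J = -7117 + 3807 = -3310)
(30423 + r) + J = (30423 - 15240) - 3310 = 15183 - 3310 = 11873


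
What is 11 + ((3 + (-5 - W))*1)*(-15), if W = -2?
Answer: 11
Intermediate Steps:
11 + ((3 + (-5 - W))*1)*(-15) = 11 + ((3 + (-5 - 1*(-2)))*1)*(-15) = 11 + ((3 + (-5 + 2))*1)*(-15) = 11 + ((3 - 3)*1)*(-15) = 11 + (0*1)*(-15) = 11 + 0*(-15) = 11 + 0 = 11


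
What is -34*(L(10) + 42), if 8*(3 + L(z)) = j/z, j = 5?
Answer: -10625/8 ≈ -1328.1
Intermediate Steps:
L(z) = -3 + 5/(8*z) (L(z) = -3 + (5/z)/8 = -3 + 5/(8*z))
-34*(L(10) + 42) = -34*((-3 + (5/8)/10) + 42) = -34*((-3 + (5/8)*(⅒)) + 42) = -34*((-3 + 1/16) + 42) = -34*(-47/16 + 42) = -34*625/16 = -10625/8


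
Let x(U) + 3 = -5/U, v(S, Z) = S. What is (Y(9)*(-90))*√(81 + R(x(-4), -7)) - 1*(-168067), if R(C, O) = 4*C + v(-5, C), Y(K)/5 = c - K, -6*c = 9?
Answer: 168067 + 4725*√69 ≈ 2.0732e+5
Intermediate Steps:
x(U) = -3 - 5/U
c = -3/2 (c = -⅙*9 = -3/2 ≈ -1.5000)
Y(K) = -15/2 - 5*K (Y(K) = 5*(-3/2 - K) = -15/2 - 5*K)
R(C, O) = -5 + 4*C (R(C, O) = 4*C - 5 = -5 + 4*C)
(Y(9)*(-90))*√(81 + R(x(-4), -7)) - 1*(-168067) = ((-15/2 - 5*9)*(-90))*√(81 + (-5 + 4*(-3 - 5/(-4)))) - 1*(-168067) = ((-15/2 - 45)*(-90))*√(81 + (-5 + 4*(-3 - 5*(-¼)))) + 168067 = (-105/2*(-90))*√(81 + (-5 + 4*(-3 + 5/4))) + 168067 = 4725*√(81 + (-5 + 4*(-7/4))) + 168067 = 4725*√(81 + (-5 - 7)) + 168067 = 4725*√(81 - 12) + 168067 = 4725*√69 + 168067 = 168067 + 4725*√69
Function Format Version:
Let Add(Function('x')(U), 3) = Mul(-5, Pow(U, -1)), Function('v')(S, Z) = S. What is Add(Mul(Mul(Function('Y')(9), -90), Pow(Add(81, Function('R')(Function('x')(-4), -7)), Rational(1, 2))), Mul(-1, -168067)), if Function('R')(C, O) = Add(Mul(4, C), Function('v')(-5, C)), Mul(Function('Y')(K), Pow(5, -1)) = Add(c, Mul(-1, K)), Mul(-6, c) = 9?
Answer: Add(168067, Mul(4725, Pow(69, Rational(1, 2)))) ≈ 2.0732e+5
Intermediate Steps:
Function('x')(U) = Add(-3, Mul(-5, Pow(U, -1)))
c = Rational(-3, 2) (c = Mul(Rational(-1, 6), 9) = Rational(-3, 2) ≈ -1.5000)
Function('Y')(K) = Add(Rational(-15, 2), Mul(-5, K)) (Function('Y')(K) = Mul(5, Add(Rational(-3, 2), Mul(-1, K))) = Add(Rational(-15, 2), Mul(-5, K)))
Function('R')(C, O) = Add(-5, Mul(4, C)) (Function('R')(C, O) = Add(Mul(4, C), -5) = Add(-5, Mul(4, C)))
Add(Mul(Mul(Function('Y')(9), -90), Pow(Add(81, Function('R')(Function('x')(-4), -7)), Rational(1, 2))), Mul(-1, -168067)) = Add(Mul(Mul(Add(Rational(-15, 2), Mul(-5, 9)), -90), Pow(Add(81, Add(-5, Mul(4, Add(-3, Mul(-5, Pow(-4, -1)))))), Rational(1, 2))), Mul(-1, -168067)) = Add(Mul(Mul(Add(Rational(-15, 2), -45), -90), Pow(Add(81, Add(-5, Mul(4, Add(-3, Mul(-5, Rational(-1, 4)))))), Rational(1, 2))), 168067) = Add(Mul(Mul(Rational(-105, 2), -90), Pow(Add(81, Add(-5, Mul(4, Add(-3, Rational(5, 4))))), Rational(1, 2))), 168067) = Add(Mul(4725, Pow(Add(81, Add(-5, Mul(4, Rational(-7, 4)))), Rational(1, 2))), 168067) = Add(Mul(4725, Pow(Add(81, Add(-5, -7)), Rational(1, 2))), 168067) = Add(Mul(4725, Pow(Add(81, -12), Rational(1, 2))), 168067) = Add(Mul(4725, Pow(69, Rational(1, 2))), 168067) = Add(168067, Mul(4725, Pow(69, Rational(1, 2))))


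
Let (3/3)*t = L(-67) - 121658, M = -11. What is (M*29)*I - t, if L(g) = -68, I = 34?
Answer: 110880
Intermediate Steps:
t = -121726 (t = -68 - 121658 = -121726)
(M*29)*I - t = -11*29*34 - 1*(-121726) = -319*34 + 121726 = -10846 + 121726 = 110880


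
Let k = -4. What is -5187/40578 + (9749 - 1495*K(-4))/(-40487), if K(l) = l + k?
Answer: -363637957/547627162 ≈ -0.66402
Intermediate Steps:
K(l) = -4 + l (K(l) = l - 4 = -4 + l)
-5187/40578 + (9749 - 1495*K(-4))/(-40487) = -5187/40578 + (9749 - 1495*(-4 - 4))/(-40487) = -5187*1/40578 + (9749 - 1495*(-8))*(-1/40487) = -1729/13526 + (9749 + 11960)*(-1/40487) = -1729/13526 + 21709*(-1/40487) = -1729/13526 - 21709/40487 = -363637957/547627162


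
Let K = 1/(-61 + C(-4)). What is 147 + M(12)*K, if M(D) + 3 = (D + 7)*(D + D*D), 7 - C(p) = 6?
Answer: 1953/20 ≈ 97.650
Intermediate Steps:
C(p) = 1 (C(p) = 7 - 1*6 = 7 - 6 = 1)
K = -1/60 (K = 1/(-61 + 1) = 1/(-60) = -1/60 ≈ -0.016667)
M(D) = -3 + (7 + D)*(D + D²) (M(D) = -3 + (D + 7)*(D + D*D) = -3 + (7 + D)*(D + D²))
147 + M(12)*K = 147 + (-3 + 12³ + 7*12 + 8*12²)*(-1/60) = 147 + (-3 + 1728 + 84 + 8*144)*(-1/60) = 147 + (-3 + 1728 + 84 + 1152)*(-1/60) = 147 + 2961*(-1/60) = 147 - 987/20 = 1953/20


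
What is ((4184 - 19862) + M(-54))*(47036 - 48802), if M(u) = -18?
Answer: 27719136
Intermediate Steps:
((4184 - 19862) + M(-54))*(47036 - 48802) = ((4184 - 19862) - 18)*(47036 - 48802) = (-15678 - 18)*(-1766) = -15696*(-1766) = 27719136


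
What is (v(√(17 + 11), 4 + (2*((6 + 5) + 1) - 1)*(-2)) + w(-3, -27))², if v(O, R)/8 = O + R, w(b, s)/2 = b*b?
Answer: 102916 - 10176*√7 ≈ 75993.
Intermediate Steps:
w(b, s) = 2*b² (w(b, s) = 2*(b*b) = 2*b²)
v(O, R) = 8*O + 8*R (v(O, R) = 8*(O + R) = 8*O + 8*R)
(v(√(17 + 11), 4 + (2*((6 + 5) + 1) - 1)*(-2)) + w(-3, -27))² = ((8*√(17 + 11) + 8*(4 + (2*((6 + 5) + 1) - 1)*(-2))) + 2*(-3)²)² = ((8*√28 + 8*(4 + (2*(11 + 1) - 1)*(-2))) + 2*9)² = ((8*(2*√7) + 8*(4 + (2*12 - 1)*(-2))) + 18)² = ((16*√7 + 8*(4 + (24 - 1)*(-2))) + 18)² = ((16*√7 + 8*(4 + 23*(-2))) + 18)² = ((16*√7 + 8*(4 - 46)) + 18)² = ((16*√7 + 8*(-42)) + 18)² = ((16*√7 - 336) + 18)² = ((-336 + 16*√7) + 18)² = (-318 + 16*√7)²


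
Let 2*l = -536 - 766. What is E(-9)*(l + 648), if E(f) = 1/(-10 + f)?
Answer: 3/19 ≈ 0.15789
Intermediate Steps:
l = -651 (l = (-536 - 766)/2 = (1/2)*(-1302) = -651)
E(-9)*(l + 648) = (-651 + 648)/(-10 - 9) = -3/(-19) = -1/19*(-3) = 3/19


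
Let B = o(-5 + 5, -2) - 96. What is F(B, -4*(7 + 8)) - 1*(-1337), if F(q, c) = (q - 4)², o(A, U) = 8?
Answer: 9801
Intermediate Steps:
B = -88 (B = 8 - 96 = -88)
F(q, c) = (-4 + q)²
F(B, -4*(7 + 8)) - 1*(-1337) = (-4 - 88)² - 1*(-1337) = (-92)² + 1337 = 8464 + 1337 = 9801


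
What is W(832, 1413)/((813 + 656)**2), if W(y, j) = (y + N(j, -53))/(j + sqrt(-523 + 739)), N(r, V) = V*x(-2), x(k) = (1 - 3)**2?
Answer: 97340/478672435137 - 1240*sqrt(6)/1436017305411 ≈ 2.0124e-7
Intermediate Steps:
x(k) = 4 (x(k) = (-2)**2 = 4)
N(r, V) = 4*V (N(r, V) = V*4 = 4*V)
W(y, j) = (-212 + y)/(j + 6*sqrt(6)) (W(y, j) = (y + 4*(-53))/(j + sqrt(-523 + 739)) = (y - 212)/(j + sqrt(216)) = (-212 + y)/(j + 6*sqrt(6)))
W(832, 1413)/((813 + 656)**2) = ((-212 + 832)/(1413 + 6*sqrt(6)))/((813 + 656)**2) = (620/(1413 + 6*sqrt(6)))/(1469**2) = (620/(1413 + 6*sqrt(6)))/2157961 = (620/(1413 + 6*sqrt(6)))*(1/2157961) = 620/(2157961*(1413 + 6*sqrt(6)))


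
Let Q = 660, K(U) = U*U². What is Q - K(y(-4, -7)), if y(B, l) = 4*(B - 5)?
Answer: 47316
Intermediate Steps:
y(B, l) = -20 + 4*B (y(B, l) = 4*(-5 + B) = -20 + 4*B)
K(U) = U³
Q - K(y(-4, -7)) = 660 - (-20 + 4*(-4))³ = 660 - (-20 - 16)³ = 660 - 1*(-36)³ = 660 - 1*(-46656) = 660 + 46656 = 47316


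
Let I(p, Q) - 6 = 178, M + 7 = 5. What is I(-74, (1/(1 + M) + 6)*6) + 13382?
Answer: 13566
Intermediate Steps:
M = -2 (M = -7 + 5 = -2)
I(p, Q) = 184 (I(p, Q) = 6 + 178 = 184)
I(-74, (1/(1 + M) + 6)*6) + 13382 = 184 + 13382 = 13566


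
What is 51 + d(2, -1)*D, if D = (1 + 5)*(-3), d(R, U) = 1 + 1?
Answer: 15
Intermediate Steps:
d(R, U) = 2
D = -18 (D = 6*(-3) = -18)
51 + d(2, -1)*D = 51 + 2*(-18) = 51 - 36 = 15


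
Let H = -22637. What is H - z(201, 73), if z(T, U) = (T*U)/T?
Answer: -22710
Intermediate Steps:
z(T, U) = U
H - z(201, 73) = -22637 - 1*73 = -22637 - 73 = -22710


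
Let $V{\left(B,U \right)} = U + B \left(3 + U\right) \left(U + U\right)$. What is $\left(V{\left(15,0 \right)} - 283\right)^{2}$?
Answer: $80089$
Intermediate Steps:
$V{\left(B,U \right)} = U + 2 B U \left(3 + U\right)$ ($V{\left(B,U \right)} = U + B \left(3 + U\right) 2 U = U + B 2 U \left(3 + U\right) = U + 2 B U \left(3 + U\right)$)
$\left(V{\left(15,0 \right)} - 283\right)^{2} = \left(0 \left(1 + 6 \cdot 15 + 2 \cdot 15 \cdot 0\right) - 283\right)^{2} = \left(0 \left(1 + 90 + 0\right) - 283\right)^{2} = \left(0 \cdot 91 - 283\right)^{2} = \left(0 - 283\right)^{2} = \left(-283\right)^{2} = 80089$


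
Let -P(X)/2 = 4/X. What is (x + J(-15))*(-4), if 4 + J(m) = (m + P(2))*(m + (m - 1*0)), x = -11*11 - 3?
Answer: -1768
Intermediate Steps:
P(X) = -8/X
x = -124 (x = -121 - 3 = -124)
J(m) = -4 + 2*m*(-4 + m) (J(m) = -4 + (m - 8/2)*(m + (m - 1*0)) = -4 + (m - 8*½)*(m + (m + 0)) = -4 + (m - 4)*(m + m) = -4 + (-4 + m)*(2*m) = -4 + 2*m*(-4 + m))
(x + J(-15))*(-4) = (-124 + (-4 - 8*(-15) + 2*(-15)²))*(-4) = (-124 + (-4 + 120 + 2*225))*(-4) = (-124 + (-4 + 120 + 450))*(-4) = (-124 + 566)*(-4) = 442*(-4) = -1768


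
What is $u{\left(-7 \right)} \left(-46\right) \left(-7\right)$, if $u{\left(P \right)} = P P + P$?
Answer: $13524$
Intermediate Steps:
$u{\left(P \right)} = P + P^{2}$ ($u{\left(P \right)} = P^{2} + P = P + P^{2}$)
$u{\left(-7 \right)} \left(-46\right) \left(-7\right) = - 7 \left(1 - 7\right) \left(-46\right) \left(-7\right) = \left(-7\right) \left(-6\right) \left(-46\right) \left(-7\right) = 42 \left(-46\right) \left(-7\right) = \left(-1932\right) \left(-7\right) = 13524$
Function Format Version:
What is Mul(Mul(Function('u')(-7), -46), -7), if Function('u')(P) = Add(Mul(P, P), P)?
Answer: 13524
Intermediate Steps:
Function('u')(P) = Add(P, Pow(P, 2)) (Function('u')(P) = Add(Pow(P, 2), P) = Add(P, Pow(P, 2)))
Mul(Mul(Function('u')(-7), -46), -7) = Mul(Mul(Mul(-7, Add(1, -7)), -46), -7) = Mul(Mul(Mul(-7, -6), -46), -7) = Mul(Mul(42, -46), -7) = Mul(-1932, -7) = 13524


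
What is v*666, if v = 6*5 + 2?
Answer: 21312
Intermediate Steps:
v = 32 (v = 30 + 2 = 32)
v*666 = 32*666 = 21312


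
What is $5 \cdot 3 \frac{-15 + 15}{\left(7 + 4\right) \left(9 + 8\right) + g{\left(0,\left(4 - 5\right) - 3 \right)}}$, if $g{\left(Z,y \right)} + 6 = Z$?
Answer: $0$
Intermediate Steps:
$g{\left(Z,y \right)} = -6 + Z$
$5 \cdot 3 \frac{-15 + 15}{\left(7 + 4\right) \left(9 + 8\right) + g{\left(0,\left(4 - 5\right) - 3 \right)}} = 5 \cdot 3 \frac{-15 + 15}{\left(7 + 4\right) \left(9 + 8\right) + \left(-6 + 0\right)} = 15 \frac{0}{11 \cdot 17 - 6} = 15 \frac{0}{187 - 6} = 15 \cdot \frac{0}{181} = 15 \cdot 0 \cdot \frac{1}{181} = 15 \cdot 0 = 0$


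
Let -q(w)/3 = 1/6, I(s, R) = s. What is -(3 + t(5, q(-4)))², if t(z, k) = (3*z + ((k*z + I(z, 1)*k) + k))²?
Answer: -139129/16 ≈ -8695.6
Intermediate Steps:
q(w) = -½ (q(w) = -3/6 = -3*⅙ = -½)
t(z, k) = (k + 3*z + 2*k*z)² (t(z, k) = (3*z + ((k*z + z*k) + k))² = (3*z + ((k*z + k*z) + k))² = (3*z + (2*k*z + k))² = (3*z + (k + 2*k*z))² = (k + 3*z + 2*k*z)²)
-(3 + t(5, q(-4)))² = -(3 + (-½ + 3*5 + 2*(-½)*5)²)² = -(3 + (-½ + 15 - 5)²)² = -(3 + (19/2)²)² = -(3 + 361/4)² = -(373/4)² = -1*139129/16 = -139129/16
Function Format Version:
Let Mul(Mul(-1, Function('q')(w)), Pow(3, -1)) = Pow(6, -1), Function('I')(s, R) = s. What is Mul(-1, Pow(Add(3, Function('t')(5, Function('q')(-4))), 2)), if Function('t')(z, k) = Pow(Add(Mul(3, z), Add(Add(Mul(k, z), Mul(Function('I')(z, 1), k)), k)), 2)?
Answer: Rational(-139129, 16) ≈ -8695.6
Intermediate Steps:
Function('q')(w) = Rational(-1, 2) (Function('q')(w) = Mul(-3, Pow(6, -1)) = Mul(-3, Rational(1, 6)) = Rational(-1, 2))
Function('t')(z, k) = Pow(Add(k, Mul(3, z), Mul(2, k, z)), 2) (Function('t')(z, k) = Pow(Add(Mul(3, z), Add(Add(Mul(k, z), Mul(z, k)), k)), 2) = Pow(Add(Mul(3, z), Add(Add(Mul(k, z), Mul(k, z)), k)), 2) = Pow(Add(Mul(3, z), Add(Mul(2, k, z), k)), 2) = Pow(Add(Mul(3, z), Add(k, Mul(2, k, z))), 2) = Pow(Add(k, Mul(3, z), Mul(2, k, z)), 2))
Mul(-1, Pow(Add(3, Function('t')(5, Function('q')(-4))), 2)) = Mul(-1, Pow(Add(3, Pow(Add(Rational(-1, 2), Mul(3, 5), Mul(2, Rational(-1, 2), 5)), 2)), 2)) = Mul(-1, Pow(Add(3, Pow(Add(Rational(-1, 2), 15, -5), 2)), 2)) = Mul(-1, Pow(Add(3, Pow(Rational(19, 2), 2)), 2)) = Mul(-1, Pow(Add(3, Rational(361, 4)), 2)) = Mul(-1, Pow(Rational(373, 4), 2)) = Mul(-1, Rational(139129, 16)) = Rational(-139129, 16)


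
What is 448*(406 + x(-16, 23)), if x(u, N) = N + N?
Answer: 202496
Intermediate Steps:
x(u, N) = 2*N
448*(406 + x(-16, 23)) = 448*(406 + 2*23) = 448*(406 + 46) = 448*452 = 202496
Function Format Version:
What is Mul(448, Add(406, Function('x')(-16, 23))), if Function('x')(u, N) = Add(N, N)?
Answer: 202496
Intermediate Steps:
Function('x')(u, N) = Mul(2, N)
Mul(448, Add(406, Function('x')(-16, 23))) = Mul(448, Add(406, Mul(2, 23))) = Mul(448, Add(406, 46)) = Mul(448, 452) = 202496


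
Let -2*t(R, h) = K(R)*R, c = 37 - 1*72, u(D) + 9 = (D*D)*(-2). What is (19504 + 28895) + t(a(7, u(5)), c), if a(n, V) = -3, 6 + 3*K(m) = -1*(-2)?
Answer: 48397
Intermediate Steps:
K(m) = -4/3 (K(m) = -2 + (-1*(-2))/3 = -2 + (⅓)*2 = -2 + ⅔ = -4/3)
u(D) = -9 - 2*D² (u(D) = -9 + (D*D)*(-2) = -9 + D²*(-2) = -9 - 2*D²)
c = -35 (c = 37 - 72 = -35)
t(R, h) = 2*R/3 (t(R, h) = -(-2)*R/3 = 2*R/3)
(19504 + 28895) + t(a(7, u(5)), c) = (19504 + 28895) + (⅔)*(-3) = 48399 - 2 = 48397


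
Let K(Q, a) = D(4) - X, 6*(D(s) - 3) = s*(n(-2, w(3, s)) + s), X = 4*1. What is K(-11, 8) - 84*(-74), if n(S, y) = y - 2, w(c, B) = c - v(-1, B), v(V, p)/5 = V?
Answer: 18665/3 ≈ 6221.7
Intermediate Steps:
v(V, p) = 5*V
w(c, B) = 5 + c (w(c, B) = c - 5*(-1) = c - 1*(-5) = c + 5 = 5 + c)
X = 4
n(S, y) = -2 + y
D(s) = 3 + s*(6 + s)/6 (D(s) = 3 + (s*((-2 + (5 + 3)) + s))/6 = 3 + (s*((-2 + 8) + s))/6 = 3 + (s*(6 + s))/6 = 3 + s*(6 + s)/6)
K(Q, a) = 17/3 (K(Q, a) = (3 + 4 + (⅙)*4²) - 1*4 = (3 + 4 + (⅙)*16) - 4 = (3 + 4 + 8/3) - 4 = 29/3 - 4 = 17/3)
K(-11, 8) - 84*(-74) = 17/3 - 84*(-74) = 17/3 + 6216 = 18665/3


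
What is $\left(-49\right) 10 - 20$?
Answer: $-510$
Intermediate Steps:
$\left(-49\right) 10 - 20 = -490 - 20 = -510$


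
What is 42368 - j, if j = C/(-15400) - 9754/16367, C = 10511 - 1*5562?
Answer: 1525594553469/36007400 ≈ 42369.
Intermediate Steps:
C = 4949 (C = 10511 - 5562 = 4949)
j = -33030269/36007400 (j = 4949/(-15400) - 9754/16367 = 4949*(-1/15400) - 9754*1/16367 = -707/2200 - 9754/16367 = -33030269/36007400 ≈ -0.91732)
42368 - j = 42368 - 1*(-33030269/36007400) = 42368 + 33030269/36007400 = 1525594553469/36007400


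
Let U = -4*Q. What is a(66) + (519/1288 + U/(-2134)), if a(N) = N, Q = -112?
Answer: 90968797/1374296 ≈ 66.193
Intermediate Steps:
U = 448 (U = -4*(-112) = 448)
a(66) + (519/1288 + U/(-2134)) = 66 + (519/1288 + 448/(-2134)) = 66 + (519*(1/1288) + 448*(-1/2134)) = 66 + (519/1288 - 224/1067) = 66 + 265261/1374296 = 90968797/1374296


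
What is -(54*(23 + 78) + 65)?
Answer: -5519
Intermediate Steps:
-(54*(23 + 78) + 65) = -(54*101 + 65) = -(5454 + 65) = -1*5519 = -5519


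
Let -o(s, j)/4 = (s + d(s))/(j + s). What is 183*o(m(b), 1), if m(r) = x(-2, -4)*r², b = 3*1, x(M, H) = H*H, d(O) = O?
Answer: -210816/145 ≈ -1453.9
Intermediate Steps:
x(M, H) = H²
b = 3
m(r) = 16*r² (m(r) = (-4)²*r² = 16*r²)
o(s, j) = -8*s/(j + s) (o(s, j) = -4*(s + s)/(j + s) = -4*2*s/(j + s) = -8*s/(j + s))
183*o(m(b), 1) = 183*(-8*16*3²/(1 + 16*3²)) = 183*(-8*16*9/(1 + 16*9)) = 183*(-8*144/(1 + 144)) = 183*(-8*144/145) = 183*(-8*144*1/145) = 183*(-1152/145) = -210816/145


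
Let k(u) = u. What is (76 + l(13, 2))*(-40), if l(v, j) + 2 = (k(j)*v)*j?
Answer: -5040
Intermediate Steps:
l(v, j) = -2 + v*j² (l(v, j) = -2 + (j*v)*j = -2 + v*j²)
(76 + l(13, 2))*(-40) = (76 + (-2 + 13*2²))*(-40) = (76 + (-2 + 13*4))*(-40) = (76 + (-2 + 52))*(-40) = (76 + 50)*(-40) = 126*(-40) = -5040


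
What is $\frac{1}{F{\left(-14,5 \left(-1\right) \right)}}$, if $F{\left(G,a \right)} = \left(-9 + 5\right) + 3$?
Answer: $-1$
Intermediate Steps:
$F{\left(G,a \right)} = -1$ ($F{\left(G,a \right)} = -4 + 3 = -1$)
$\frac{1}{F{\left(-14,5 \left(-1\right) \right)}} = \frac{1}{-1} = -1$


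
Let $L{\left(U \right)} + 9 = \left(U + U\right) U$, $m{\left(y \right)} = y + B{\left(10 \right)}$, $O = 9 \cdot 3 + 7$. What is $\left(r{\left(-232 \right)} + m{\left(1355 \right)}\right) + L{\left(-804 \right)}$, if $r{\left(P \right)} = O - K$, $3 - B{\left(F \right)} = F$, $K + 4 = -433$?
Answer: $1294642$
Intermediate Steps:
$K = -437$ ($K = -4 - 433 = -437$)
$B{\left(F \right)} = 3 - F$
$O = 34$ ($O = 27 + 7 = 34$)
$m{\left(y \right)} = -7 + y$ ($m{\left(y \right)} = y + \left(3 - 10\right) = y - 7 = -7 + y$)
$L{\left(U \right)} = -9 + 2 U^{2}$ ($L{\left(U \right)} = -9 + \left(U + U\right) U = -9 + 2 U U = -9 + 2 U^{2}$)
$r{\left(P \right)} = 471$ ($r{\left(P \right)} = 34 - -437 = 34 + 437 = 471$)
$\left(r{\left(-232 \right)} + m{\left(1355 \right)}\right) + L{\left(-804 \right)} = \left(471 + \left(-7 + 1355\right)\right) - \left(9 - 2 \left(-804\right)^{2}\right) = \left(471 + 1348\right) + \left(-9 + 2 \cdot 646416\right) = 1819 + \left(-9 + 1292832\right) = 1819 + 1292823 = 1294642$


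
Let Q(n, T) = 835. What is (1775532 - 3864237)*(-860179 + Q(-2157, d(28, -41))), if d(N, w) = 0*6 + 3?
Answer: 1794916109520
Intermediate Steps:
d(N, w) = 3 (d(N, w) = 0 + 3 = 3)
(1775532 - 3864237)*(-860179 + Q(-2157, d(28, -41))) = (1775532 - 3864237)*(-860179 + 835) = -2088705*(-859344) = 1794916109520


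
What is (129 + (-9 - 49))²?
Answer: 5041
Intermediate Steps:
(129 + (-9 - 49))² = (129 - 58)² = 71² = 5041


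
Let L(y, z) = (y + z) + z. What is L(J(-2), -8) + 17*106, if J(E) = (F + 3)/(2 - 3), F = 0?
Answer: 1783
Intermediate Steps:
J(E) = -3 (J(E) = (0 + 3)/(2 - 3) = 3/(-1) = 3*(-1) = -3)
L(y, z) = y + 2*z
L(J(-2), -8) + 17*106 = (-3 + 2*(-8)) + 17*106 = (-3 - 16) + 1802 = -19 + 1802 = 1783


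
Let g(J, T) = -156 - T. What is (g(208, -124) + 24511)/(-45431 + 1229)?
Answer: -24479/44202 ≈ -0.55380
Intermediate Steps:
(g(208, -124) + 24511)/(-45431 + 1229) = ((-156 - 1*(-124)) + 24511)/(-45431 + 1229) = ((-156 + 124) + 24511)/(-44202) = (-32 + 24511)*(-1/44202) = 24479*(-1/44202) = -24479/44202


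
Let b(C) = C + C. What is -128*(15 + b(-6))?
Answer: -384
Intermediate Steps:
b(C) = 2*C
-128*(15 + b(-6)) = -128*(15 + 2*(-6)) = -128*(15 - 12) = -128*3 = -384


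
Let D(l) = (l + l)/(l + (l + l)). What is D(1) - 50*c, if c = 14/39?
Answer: -674/39 ≈ -17.282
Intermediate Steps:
D(l) = ⅔ (D(l) = (2*l)/(l + 2*l) = (2*l)/((3*l)) = (2*l)*(1/(3*l)) = ⅔)
c = 14/39 (c = 14*(1/39) = 14/39 ≈ 0.35897)
D(1) - 50*c = ⅔ - 50*14/39 = ⅔ - 700/39 = -674/39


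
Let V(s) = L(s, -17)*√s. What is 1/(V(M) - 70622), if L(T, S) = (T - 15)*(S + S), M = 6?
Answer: -35311/2493452534 - 153*√6/2493452534 ≈ -1.4312e-5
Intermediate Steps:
L(T, S) = 2*S*(-15 + T) (L(T, S) = (-15 + T)*(2*S) = 2*S*(-15 + T))
V(s) = √s*(510 - 34*s) (V(s) = (2*(-17)*(-15 + s))*√s = (510 - 34*s)*√s = √s*(510 - 34*s))
1/(V(M) - 70622) = 1/(34*√6*(15 - 1*6) - 70622) = 1/(34*√6*(15 - 6) - 70622) = 1/(34*√6*9 - 70622) = 1/(306*√6 - 70622) = 1/(-70622 + 306*√6)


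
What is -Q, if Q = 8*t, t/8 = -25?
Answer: 1600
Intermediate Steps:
t = -200 (t = 8*(-25) = -200)
Q = -1600 (Q = 8*(-200) = -1600)
-Q = -1*(-1600) = 1600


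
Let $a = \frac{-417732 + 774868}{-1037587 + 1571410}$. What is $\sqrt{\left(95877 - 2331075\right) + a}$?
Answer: $\frac{i \sqrt{636957467377979214}}{533823} \approx 1495.1 i$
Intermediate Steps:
$a = \frac{357136}{533823} \approx 0.66902$
$\sqrt{\left(95877 - 2331075\right) + a} = \sqrt{\left(95877 - 2331075\right) + \frac{357136}{533823}} = \sqrt{-2235198 + \frac{357136}{533823}} = \sqrt{- \frac{1193199744818}{533823}} = \frac{i \sqrt{636957467377979214}}{533823}$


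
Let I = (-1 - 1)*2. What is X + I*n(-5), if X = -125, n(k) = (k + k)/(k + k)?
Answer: -129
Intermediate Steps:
n(k) = 1 (n(k) = (2*k)/((2*k)) = (2*k)*(1/(2*k)) = 1)
I = -4 (I = -2*2 = -4)
X + I*n(-5) = -125 - 4*1 = -125 - 4 = -129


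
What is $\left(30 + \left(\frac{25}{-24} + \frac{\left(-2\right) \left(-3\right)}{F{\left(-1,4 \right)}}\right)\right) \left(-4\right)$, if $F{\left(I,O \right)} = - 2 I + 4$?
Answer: $- \frac{719}{6} \approx -119.83$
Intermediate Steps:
$F{\left(I,O \right)} = 4 - 2 I$
$\left(30 + \left(\frac{25}{-24} + \frac{\left(-2\right) \left(-3\right)}{F{\left(-1,4 \right)}}\right)\right) \left(-4\right) = \left(30 + \left(\frac{25}{-24} + \frac{\left(-2\right) \left(-3\right)}{4 - -2}\right)\right) \left(-4\right) = \left(30 + \left(25 \left(- \frac{1}{24}\right) + \frac{6}{4 + 2}\right)\right) \left(-4\right) = \left(30 - \left(\frac{25}{24} - \frac{6}{6}\right)\right) \left(-4\right) = \left(30 + \left(- \frac{25}{24} + 6 \cdot \frac{1}{6}\right)\right) \left(-4\right) = \left(30 + \left(- \frac{25}{24} + 1\right)\right) \left(-4\right) = \left(30 - \frac{1}{24}\right) \left(-4\right) = \frac{719}{24} \left(-4\right) = - \frac{719}{6}$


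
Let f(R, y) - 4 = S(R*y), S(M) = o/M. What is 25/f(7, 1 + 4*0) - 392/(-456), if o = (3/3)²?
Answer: 11396/1653 ≈ 6.8941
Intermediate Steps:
o = 1 (o = (3*(⅓))² = 1² = 1)
S(M) = 1/M
f(R, y) = 4 + 1/(R*y)
25/f(7, 1 + 4*0) - 392/(-456) = 25/(4 + 1/(7*(1 + 4*0))) - 392/(-456) = 25/(4 + 1/(7*(1 + 0))) - 392*(-1/456) = 25/(4 + (⅐)/1) + 49/57 = 25/(4 + (⅐)*1) + 49/57 = 25/(4 + ⅐) + 49/57 = 25/(29/7) + 49/57 = 25*(7/29) + 49/57 = 175/29 + 49/57 = 11396/1653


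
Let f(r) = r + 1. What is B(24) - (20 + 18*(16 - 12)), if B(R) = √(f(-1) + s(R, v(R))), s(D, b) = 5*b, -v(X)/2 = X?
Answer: -92 + 4*I*√15 ≈ -92.0 + 15.492*I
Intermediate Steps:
v(X) = -2*X
f(r) = 1 + r
B(R) = √10*√(-R) (B(R) = √((1 - 1) + 5*(-2*R)) = √(0 - 10*R) = √(-10*R) = √10*√(-R))
B(24) - (20 + 18*(16 - 12)) = √10*√(-1*24) - (20 + 18*(16 - 12)) = √10*√(-24) - (20 + 18*4) = √10*(2*I*√6) - (20 + 72) = 4*I*√15 - 1*92 = 4*I*√15 - 92 = -92 + 4*I*√15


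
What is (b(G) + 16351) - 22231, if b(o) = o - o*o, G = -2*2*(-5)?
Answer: -6260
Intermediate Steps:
G = 20 (G = -4*(-5) = 20)
b(o) = o - o**2
(b(G) + 16351) - 22231 = (20*(1 - 1*20) + 16351) - 22231 = (20*(1 - 20) + 16351) - 22231 = (20*(-19) + 16351) - 22231 = (-380 + 16351) - 22231 = 15971 - 22231 = -6260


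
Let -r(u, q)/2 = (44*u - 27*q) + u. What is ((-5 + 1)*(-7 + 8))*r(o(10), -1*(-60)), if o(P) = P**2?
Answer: 23040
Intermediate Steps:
r(u, q) = -90*u + 54*q (r(u, q) = -2*((44*u - 27*q) + u) = -2*((-27*q + 44*u) + u) = -2*(-27*q + 45*u) = -90*u + 54*q)
((-5 + 1)*(-7 + 8))*r(o(10), -1*(-60)) = ((-5 + 1)*(-7 + 8))*(-90*10**2 + 54*(-1*(-60))) = (-4*1)*(-90*100 + 54*60) = -4*(-9000 + 3240) = -4*(-5760) = 23040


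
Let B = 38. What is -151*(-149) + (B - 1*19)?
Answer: 22518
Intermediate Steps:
-151*(-149) + (B - 1*19) = -151*(-149) + (38 - 1*19) = 22499 + (38 - 19) = 22499 + 19 = 22518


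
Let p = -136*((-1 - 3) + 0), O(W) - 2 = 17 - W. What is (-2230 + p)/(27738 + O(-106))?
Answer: -1686/27863 ≈ -0.060510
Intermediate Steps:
O(W) = 19 - W (O(W) = 2 + (17 - W) = 19 - W)
p = 544 (p = -136*(-4 + 0) = -136*(-4) = 544)
(-2230 + p)/(27738 + O(-106)) = (-2230 + 544)/(27738 + (19 - 1*(-106))) = -1686/(27738 + (19 + 106)) = -1686/(27738 + 125) = -1686/27863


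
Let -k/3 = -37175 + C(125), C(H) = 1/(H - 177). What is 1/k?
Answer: 52/5799303 ≈ 8.9666e-6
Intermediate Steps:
C(H) = 1/(-177 + H)
k = 5799303/52 (k = -3*(-37175 + 1/(-177 + 125)) = -3*(-37175 + 1/(-52)) = -3*(-37175 - 1/52) = -3*(-1933101/52) = 5799303/52 ≈ 1.1153e+5)
1/k = 1/(5799303/52) = 52/5799303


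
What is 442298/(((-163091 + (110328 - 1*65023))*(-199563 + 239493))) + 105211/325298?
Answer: 61835496048247/191242490075505 ≈ 0.32334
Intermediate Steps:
442298/(((-163091 + (110328 - 1*65023))*(-199563 + 239493))) + 105211/325298 = 442298/(((-163091 + (110328 - 65023))*39930)) + 105211*(1/325298) = 442298/(((-163091 + 45305)*39930)) + 105211/325298 = 442298/((-117786*39930)) + 105211/325298 = 442298/(-4703194980) + 105211/325298 = 442298*(-1/4703194980) + 105211/325298 = -221149/2351597490 + 105211/325298 = 61835496048247/191242490075505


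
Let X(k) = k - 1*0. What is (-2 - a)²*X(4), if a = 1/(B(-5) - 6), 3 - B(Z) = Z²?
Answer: 3025/196 ≈ 15.434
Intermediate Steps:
X(k) = k (X(k) = k + 0 = k)
B(Z) = 3 - Z²
a = -1/28 (a = 1/((3 - 1*(-5)²) - 6) = 1/((3 - 1*25) - 6) = 1/((3 - 25) - 6) = 1/(-22 - 6) = 1/(-28) = -1/28 ≈ -0.035714)
(-2 - a)²*X(4) = (-2 - 1*(-1/28))²*4 = (-2 + 1/28)²*4 = (-55/28)²*4 = (3025/784)*4 = 3025/196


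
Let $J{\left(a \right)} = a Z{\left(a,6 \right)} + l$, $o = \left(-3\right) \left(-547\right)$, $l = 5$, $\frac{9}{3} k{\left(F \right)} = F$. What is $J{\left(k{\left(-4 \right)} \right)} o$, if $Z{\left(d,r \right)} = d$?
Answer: $\frac{33367}{3} \approx 11122.0$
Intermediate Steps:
$k{\left(F \right)} = \frac{F}{3}$
$o = 1641$
$J{\left(a \right)} = 5 + a^{2}$ ($J{\left(a \right)} = a a + 5 = a^{2} + 5 = 5 + a^{2}$)
$J{\left(k{\left(-4 \right)} \right)} o = \left(5 + \left(\frac{1}{3} \left(-4\right)\right)^{2}\right) 1641 = \left(5 + \left(- \frac{4}{3}\right)^{2}\right) 1641 = \left(5 + \frac{16}{9}\right) 1641 = \frac{61}{9} \cdot 1641 = \frac{33367}{3}$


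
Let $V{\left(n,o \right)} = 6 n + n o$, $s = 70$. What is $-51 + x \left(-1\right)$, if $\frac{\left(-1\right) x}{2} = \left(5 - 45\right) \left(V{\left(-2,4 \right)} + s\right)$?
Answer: $-4051$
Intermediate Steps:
$x = 4000$ ($x = - 2 \left(5 - 45\right) \left(- 2 \left(6 + 4\right) + 70\right) = - 2 \left(- 40 \left(\left(-2\right) 10 + 70\right)\right) = - 2 \left(- 40 \left(-20 + 70\right)\right) = - 2 \left(\left(-40\right) 50\right) = \left(-2\right) \left(-2000\right) = 4000$)
$-51 + x \left(-1\right) = -51 + 4000 \left(-1\right) = -51 - 4000 = -4051$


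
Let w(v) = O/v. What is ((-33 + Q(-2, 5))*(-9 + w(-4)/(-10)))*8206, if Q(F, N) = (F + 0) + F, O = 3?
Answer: 54196527/20 ≈ 2.7098e+6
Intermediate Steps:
Q(F, N) = 2*F (Q(F, N) = F + F = 2*F)
w(v) = 3/v
((-33 + Q(-2, 5))*(-9 + w(-4)/(-10)))*8206 = ((-33 + 2*(-2))*(-9 + (3/(-4))/(-10)))*8206 = ((-33 - 4)*(-9 + (3*(-1/4))*(-1/10)))*8206 = -37*(-9 - 3/4*(-1/10))*8206 = -37*(-9 + 3/40)*8206 = -37*(-357/40)*8206 = (13209/40)*8206 = 54196527/20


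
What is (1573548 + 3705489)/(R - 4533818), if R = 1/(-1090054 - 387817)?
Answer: -7801735690227/6700398141479 ≈ -1.1644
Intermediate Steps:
R = -1/1477871 (R = 1/(-1477871) = -1/1477871 ≈ -6.7665e-7)
(1573548 + 3705489)/(R - 4533818) = (1573548 + 3705489)/(-1/1477871 - 4533818) = 5279037/(-6700398141479/1477871) = 5279037*(-1477871/6700398141479) = -7801735690227/6700398141479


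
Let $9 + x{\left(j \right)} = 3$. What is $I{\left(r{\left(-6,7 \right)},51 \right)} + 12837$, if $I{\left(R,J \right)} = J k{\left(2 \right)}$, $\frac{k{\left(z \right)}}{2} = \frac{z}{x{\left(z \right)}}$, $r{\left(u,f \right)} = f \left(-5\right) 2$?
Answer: $12803$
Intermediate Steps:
$x{\left(j \right)} = -6$ ($x{\left(j \right)} = -9 + 3 = -6$)
$r{\left(u,f \right)} = - 10 f$ ($r{\left(u,f \right)} = - 5 f 2 = - 10 f$)
$k{\left(z \right)} = - \frac{z}{3}$ ($k{\left(z \right)} = 2 \frac{z}{-6} = 2 z \left(- \frac{1}{6}\right) = 2 \left(- \frac{z}{6}\right) = - \frac{z}{3}$)
$I{\left(R,J \right)} = - \frac{2 J}{3}$ ($I{\left(R,J \right)} = J \left(\left(- \frac{1}{3}\right) 2\right) = J \left(- \frac{2}{3}\right) = - \frac{2 J}{3}$)
$I{\left(r{\left(-6,7 \right)},51 \right)} + 12837 = \left(- \frac{2}{3}\right) 51 + 12837 = -34 + 12837 = 12803$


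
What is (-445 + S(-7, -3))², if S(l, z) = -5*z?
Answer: 184900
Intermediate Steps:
(-445 + S(-7, -3))² = (-445 - 5*(-3))² = (-445 + 15)² = (-430)² = 184900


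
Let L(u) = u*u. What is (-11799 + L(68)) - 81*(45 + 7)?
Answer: -11387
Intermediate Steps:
L(u) = u**2
(-11799 + L(68)) - 81*(45 + 7) = (-11799 + 68**2) - 81*(45 + 7) = (-11799 + 4624) - 81*52 = -7175 - 4212 = -11387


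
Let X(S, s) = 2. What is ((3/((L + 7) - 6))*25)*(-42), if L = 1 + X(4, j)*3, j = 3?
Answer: -1575/4 ≈ -393.75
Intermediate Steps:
L = 7 (L = 1 + 2*3 = 1 + 6 = 7)
((3/((L + 7) - 6))*25)*(-42) = ((3/((7 + 7) - 6))*25)*(-42) = ((3/(14 - 6))*25)*(-42) = ((3/8)*25)*(-42) = (75/8)*(-42) = -1575/4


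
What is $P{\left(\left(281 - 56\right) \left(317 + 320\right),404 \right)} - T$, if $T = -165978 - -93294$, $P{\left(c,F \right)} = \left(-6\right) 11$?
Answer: $72618$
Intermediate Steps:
$P{\left(c,F \right)} = -66$
$T = -72684$ ($T = -165978 + 93294 = -72684$)
$P{\left(\left(281 - 56\right) \left(317 + 320\right),404 \right)} - T = -66 - -72684 = -66 + 72684 = 72618$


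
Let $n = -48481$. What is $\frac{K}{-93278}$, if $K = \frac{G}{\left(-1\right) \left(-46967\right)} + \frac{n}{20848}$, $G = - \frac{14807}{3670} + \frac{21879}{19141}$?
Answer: $\frac{79979112295368713}{3208020512584977493280} \approx 2.4931 \cdot 10^{-5}$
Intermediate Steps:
$G = - \frac{203124857}{70247470}$ ($G = \left(-14807\right) \frac{1}{3670} + 21879 \cdot \frac{1}{19141} = - \frac{14807}{3670} + \frac{21879}{19141} = - \frac{203124857}{70247470} \approx -2.8916$)
$K = - \frac{79979112295368713}{34392037914459760}$ ($K = - \frac{203124857}{70247470 \left(\left(-1\right) \left(-46967\right)\right)} - \frac{48481}{20848} = - \frac{203124857}{70247470 \cdot 46967} - \frac{48481}{20848} = \left(- \frac{203124857}{70247470}\right) \frac{1}{46967} - \frac{48481}{20848} = - \frac{203124857}{3299312923490} - \frac{48481}{20848} = - \frac{79979112295368713}{34392037914459760} \approx -2.3255$)
$\frac{K}{-93278} = - \frac{79979112295368713}{34392037914459760 \left(-93278\right)} = \left(- \frac{79979112295368713}{34392037914459760}\right) \left(- \frac{1}{93278}\right) = \frac{79979112295368713}{3208020512584977493280}$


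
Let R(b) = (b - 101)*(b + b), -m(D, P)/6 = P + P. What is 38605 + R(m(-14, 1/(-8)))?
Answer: 76613/2 ≈ 38307.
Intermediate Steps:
m(D, P) = -12*P (m(D, P) = -6*(P + P) = -12*P)
R(b) = 2*b*(-101 + b) (R(b) = (-101 + b)*(2*b) = 2*b*(-101 + b))
38605 + R(m(-14, 1/(-8))) = 38605 + 2*(-12/(-8))*(-101 - 12/(-8)) = 38605 + 2*(-12*(-⅛))*(-101 - 12*(-⅛)) = 38605 + 2*(3/2)*(-101 + 3/2) = 38605 + 2*(3/2)*(-199/2) = 38605 - 597/2 = 76613/2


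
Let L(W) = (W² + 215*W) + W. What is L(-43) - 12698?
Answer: -20137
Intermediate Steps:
L(W) = W² + 216*W
L(-43) - 12698 = -43*(216 - 43) - 12698 = -43*173 - 12698 = -7439 - 12698 = -20137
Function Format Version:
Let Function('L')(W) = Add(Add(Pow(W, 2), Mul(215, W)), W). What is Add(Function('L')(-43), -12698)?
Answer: -20137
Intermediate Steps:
Function('L')(W) = Add(Pow(W, 2), Mul(216, W))
Add(Function('L')(-43), -12698) = Add(Mul(-43, Add(216, -43)), -12698) = Add(Mul(-43, 173), -12698) = Add(-7439, -12698) = -20137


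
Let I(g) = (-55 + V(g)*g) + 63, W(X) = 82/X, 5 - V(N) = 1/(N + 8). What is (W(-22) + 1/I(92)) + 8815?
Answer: 1131781823/128447 ≈ 8811.3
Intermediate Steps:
V(N) = 5 - 1/(8 + N) (V(N) = 5 - 1/(N + 8) = 5 - 1/(8 + N))
I(g) = 8 + g*(39 + 5*g)/(8 + g) (I(g) = (-55 + ((39 + 5*g)/(8 + g))*g) + 63 = (-55 + g*(39 + 5*g)/(8 + g)) + 63 = 8 + g*(39 + 5*g)/(8 + g))
(W(-22) + 1/I(92)) + 8815 = (82/(-22) + 1/((64 + 5*92² + 47*92)/(8 + 92))) + 8815 = (82*(-1/22) + 1/((64 + 5*8464 + 4324)/100)) + 8815 = (-41/11 + 1/((64 + 42320 + 4324)/100)) + 8815 = (-41/11 + 1/((1/100)*46708)) + 8815 = (-41/11 + 1/(11677/25)) + 8815 = (-41/11 + 25/11677) + 8815 = -478482/128447 + 8815 = 1131781823/128447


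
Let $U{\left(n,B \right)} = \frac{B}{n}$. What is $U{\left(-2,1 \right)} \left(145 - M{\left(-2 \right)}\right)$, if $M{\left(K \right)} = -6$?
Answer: $- \frac{151}{2} \approx -75.5$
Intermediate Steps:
$U{\left(-2,1 \right)} \left(145 - M{\left(-2 \right)}\right) = 1 \frac{1}{-2} \left(145 - -6\right) = 1 \left(- \frac{1}{2}\right) \left(145 + 6\right) = \left(- \frac{1}{2}\right) 151 = - \frac{151}{2}$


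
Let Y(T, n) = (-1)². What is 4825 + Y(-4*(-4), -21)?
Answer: 4826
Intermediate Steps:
Y(T, n) = 1
4825 + Y(-4*(-4), -21) = 4825 + 1 = 4826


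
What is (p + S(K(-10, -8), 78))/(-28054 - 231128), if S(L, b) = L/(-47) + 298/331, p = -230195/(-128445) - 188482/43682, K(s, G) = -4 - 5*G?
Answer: 10423516881920/1131150548556837963 ≈ 9.2150e-6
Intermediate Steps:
p = -1415419250/561073449 (p = -230195*(-1/128445) - 188482*1/43682 = 46039/25689 - 94241/21841 = -1415419250/561073449 ≈ -2.5227)
S(L, b) = 298/331 - L/47 (S(L, b) = L*(-1/47) + 298*(1/331) = -L/47 + 298/331 = 298/331 - L/47)
(p + S(K(-10, -8), 78))/(-28054 - 231128) = (-1415419250/561073449 + (298/331 - (-4 - 5*(-8))/47))/(-28054 - 231128) = (-1415419250/561073449 + (298/331 - (-4 + 40)/47))/(-259182) = (-1415419250/561073449 + (298/331 - 1/47*36))*(-1/259182) = (-1415419250/561073449 + (298/331 - 36/47))*(-1/259182) = (-1415419250/561073449 + 2090/15557)*(-1/259182) = -20847033763840/8728619646093*(-1/259182) = 10423516881920/1131150548556837963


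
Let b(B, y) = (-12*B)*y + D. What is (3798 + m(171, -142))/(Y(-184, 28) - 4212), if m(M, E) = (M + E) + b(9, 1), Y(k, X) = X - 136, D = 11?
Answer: -373/432 ≈ -0.86343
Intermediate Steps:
Y(k, X) = -136 + X
b(B, y) = 11 - 12*B*y (b(B, y) = (-12*B)*y + 11 = -12*B*y + 11 = 11 - 12*B*y)
m(M, E) = -97 + E + M (m(M, E) = (M + E) + (11 - 12*9*1) = (E + M) + (11 - 108) = (E + M) - 97 = -97 + E + M)
(3798 + m(171, -142))/(Y(-184, 28) - 4212) = (3798 + (-97 - 142 + 171))/((-136 + 28) - 4212) = (3798 - 68)/(-108 - 4212) = 3730/(-4320) = 3730*(-1/4320) = -373/432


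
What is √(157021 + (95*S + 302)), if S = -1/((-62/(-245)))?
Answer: √603306562/62 ≈ 396.17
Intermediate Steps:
S = -245/62 (S = -1/((-62*(-1/245))) = -1/62/245 = -1*245/62 = -245/62 ≈ -3.9516)
√(157021 + (95*S + 302)) = √(157021 + (95*(-245/62) + 302)) = √(157021 + (-23275/62 + 302)) = √(157021 - 4551/62) = √(9730751/62) = √603306562/62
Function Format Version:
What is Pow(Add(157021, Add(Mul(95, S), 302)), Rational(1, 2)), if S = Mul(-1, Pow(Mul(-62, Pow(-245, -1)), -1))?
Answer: Mul(Rational(1, 62), Pow(603306562, Rational(1, 2))) ≈ 396.17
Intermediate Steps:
S = Rational(-245, 62) (S = Mul(-1, Pow(Mul(-62, Rational(-1, 245)), -1)) = Mul(-1, Pow(Rational(62, 245), -1)) = Mul(-1, Rational(245, 62)) = Rational(-245, 62) ≈ -3.9516)
Pow(Add(157021, Add(Mul(95, S), 302)), Rational(1, 2)) = Pow(Add(157021, Add(Mul(95, Rational(-245, 62)), 302)), Rational(1, 2)) = Pow(Add(157021, Add(Rational(-23275, 62), 302)), Rational(1, 2)) = Pow(Add(157021, Rational(-4551, 62)), Rational(1, 2)) = Pow(Rational(9730751, 62), Rational(1, 2)) = Mul(Rational(1, 62), Pow(603306562, Rational(1, 2)))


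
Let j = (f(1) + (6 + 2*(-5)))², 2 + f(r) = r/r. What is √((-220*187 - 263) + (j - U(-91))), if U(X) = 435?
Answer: I*√41813 ≈ 204.48*I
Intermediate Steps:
f(r) = -1 (f(r) = -2 + r/r = -2 + 1 = -1)
j = 25 (j = (-1 + (6 + 2*(-5)))² = (-1 + (6 - 10))² = (-1 - 4)² = (-5)² = 25)
√((-220*187 - 263) + (j - U(-91))) = √((-220*187 - 263) + (25 - 1*435)) = √((-41140 - 263) + (25 - 435)) = √(-41403 - 410) = √(-41813) = I*√41813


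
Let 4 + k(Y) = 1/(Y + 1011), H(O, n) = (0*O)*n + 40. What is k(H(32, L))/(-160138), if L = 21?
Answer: 4203/168305038 ≈ 2.4973e-5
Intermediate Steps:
H(O, n) = 40 (H(O, n) = 0*n + 40 = 0 + 40 = 40)
k(Y) = -4 + 1/(1011 + Y) (k(Y) = -4 + 1/(Y + 1011) = -4 + 1/(1011 + Y))
k(H(32, L))/(-160138) = ((-4043 - 4*40)/(1011 + 40))/(-160138) = ((-4043 - 160)/1051)*(-1/160138) = ((1/1051)*(-4203))*(-1/160138) = -4203/1051*(-1/160138) = 4203/168305038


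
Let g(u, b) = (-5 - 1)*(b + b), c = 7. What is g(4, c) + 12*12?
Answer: 60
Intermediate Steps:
g(u, b) = -12*b
g(4, c) + 12*12 = -12*7 + 12*12 = -84 + 144 = 60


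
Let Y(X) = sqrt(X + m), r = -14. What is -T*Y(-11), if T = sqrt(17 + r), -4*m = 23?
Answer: -I*sqrt(201)/2 ≈ -7.0887*I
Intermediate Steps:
m = -23/4 (m = -1/4*23 = -23/4 ≈ -5.7500)
T = sqrt(3) (T = sqrt(17 - 14) = sqrt(3) ≈ 1.7320)
Y(X) = sqrt(-23/4 + X) (Y(X) = sqrt(X - 23/4) = sqrt(-23/4 + X))
-T*Y(-11) = -sqrt(3)*sqrt(-23 + 4*(-11))/2 = -sqrt(3)*sqrt(-23 - 44)/2 = -sqrt(3)*sqrt(-67)/2 = -sqrt(3)*(I*sqrt(67))/2 = -sqrt(3)*I*sqrt(67)/2 = -I*sqrt(201)/2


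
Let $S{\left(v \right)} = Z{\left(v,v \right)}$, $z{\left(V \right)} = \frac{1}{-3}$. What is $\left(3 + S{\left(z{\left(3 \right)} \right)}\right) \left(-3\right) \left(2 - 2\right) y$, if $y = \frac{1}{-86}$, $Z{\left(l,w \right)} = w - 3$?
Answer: $0$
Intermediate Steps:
$Z{\left(l,w \right)} = -3 + w$
$z{\left(V \right)} = - \frac{1}{3}$
$S{\left(v \right)} = -3 + v$
$y = - \frac{1}{86} \approx -0.011628$
$\left(3 + S{\left(z{\left(3 \right)} \right)}\right) \left(-3\right) \left(2 - 2\right) y = \left(3 - \frac{10}{3}\right) \left(-3\right) \left(2 - 2\right) \left(- \frac{1}{86}\right) = \left(3 - \frac{10}{3}\right) \left(-3\right) 0 \left(- \frac{1}{86}\right) = \left(- \frac{1}{3}\right) \left(-3\right) 0 \left(- \frac{1}{86}\right) = 1 \cdot 0 \left(- \frac{1}{86}\right) = 0 \left(- \frac{1}{86}\right) = 0$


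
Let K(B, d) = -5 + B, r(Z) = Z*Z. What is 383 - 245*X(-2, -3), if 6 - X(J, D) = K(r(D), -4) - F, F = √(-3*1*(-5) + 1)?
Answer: -1087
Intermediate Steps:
r(Z) = Z²
F = 4 (F = √(-3*(-5) + 1) = √(15 + 1) = √16 = 4)
X(J, D) = 15 - D² (X(J, D) = 6 - ((-5 + D²) - 1*4) = 6 - ((-5 + D²) - 4) = 6 - (-9 + D²) = 6 + (9 - D²) = 15 - D²)
383 - 245*X(-2, -3) = 383 - 245*(15 - 1*(-3)²) = 383 - 245*(15 - 1*9) = 383 - 245*(15 - 9) = 383 - 245*6 = 383 - 1470 = -1087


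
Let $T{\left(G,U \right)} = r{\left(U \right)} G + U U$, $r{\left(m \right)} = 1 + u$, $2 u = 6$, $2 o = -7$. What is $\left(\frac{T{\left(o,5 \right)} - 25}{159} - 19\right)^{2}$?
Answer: $\frac{9211225}{25281} \approx 364.35$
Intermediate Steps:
$o = - \frac{7}{2}$ ($o = \frac{1}{2} \left(-7\right) = - \frac{7}{2} \approx -3.5$)
$u = 3$ ($u = \frac{1}{2} \cdot 6 = 3$)
$r{\left(m \right)} = 4$ ($r{\left(m \right)} = 1 + 3 = 4$)
$T{\left(G,U \right)} = U^{2} + 4 G$ ($T{\left(G,U \right)} = 4 G + U U = 4 G + U^{2} = U^{2} + 4 G$)
$\left(\frac{T{\left(o,5 \right)} - 25}{159} - 19\right)^{2} = \left(\frac{\left(5^{2} + 4 \left(- \frac{7}{2}\right)\right) - 25}{159} - 19\right)^{2} = \left(\left(\left(25 - 14\right) - 25\right) \frac{1}{159} - 19\right)^{2} = \left(\left(11 - 25\right) \frac{1}{159} - 19\right)^{2} = \left(\left(-14\right) \frac{1}{159} - 19\right)^{2} = \left(- \frac{14}{159} - 19\right)^{2} = \left(- \frac{3035}{159}\right)^{2} = \frac{9211225}{25281}$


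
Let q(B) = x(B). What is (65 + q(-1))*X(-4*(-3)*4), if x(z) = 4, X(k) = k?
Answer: 3312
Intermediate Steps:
q(B) = 4
(65 + q(-1))*X(-4*(-3)*4) = (65 + 4)*(-4*(-3)*4) = 69*(12*4) = 69*48 = 3312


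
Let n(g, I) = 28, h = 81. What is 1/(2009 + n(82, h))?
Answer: 1/2037 ≈ 0.00049092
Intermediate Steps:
1/(2009 + n(82, h)) = 1/(2009 + 28) = 1/2037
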